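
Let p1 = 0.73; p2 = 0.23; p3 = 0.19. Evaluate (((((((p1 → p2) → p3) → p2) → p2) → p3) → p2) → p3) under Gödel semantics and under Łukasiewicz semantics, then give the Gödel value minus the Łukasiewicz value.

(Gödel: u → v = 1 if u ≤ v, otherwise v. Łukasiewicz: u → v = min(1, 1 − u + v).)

Gödel evaluation:
  (p1 → p2): 0.73 > 0.23, so result = 0.23
  ((p1 → p2) → p3): 0.23 > 0.19, so result = 0.19
  (((p1 → p2) → p3) → p2): 0.19 ≤ 0.23, so result = 1
  ((((p1 → p2) → p3) → p2) → p2): 1 > 0.23, so result = 0.23
  (((((p1 → p2) → p3) → p2) → p2) → p3): 0.23 > 0.19, so result = 0.19
  ((((((p1 → p2) → p3) → p2) → p2) → p3) → p2): 0.19 ≤ 0.23, so result = 1
  (((((((p1 → p2) → p3) → p2) → p2) → p3) → p2) → p3): 1 > 0.19, so result = 0.19
  Gödel value = 0.19
Łukasiewicz evaluation:
  (p1 → p2): min(1, 1 − 0.73 + 0.23) = 0.5
  ((p1 → p2) → p3): min(1, 1 − 0.5 + 0.19) = 0.69
  (((p1 → p2) → p3) → p2): min(1, 1 − 0.69 + 0.23) = 0.54
  ((((p1 → p2) → p3) → p2) → p2): min(1, 1 − 0.54 + 0.23) = 0.69
  (((((p1 → p2) → p3) → p2) → p2) → p3): min(1, 1 − 0.69 + 0.19) = 0.5
  ((((((p1 → p2) → p3) → p2) → p2) → p3) → p2): min(1, 1 − 0.5 + 0.23) = 0.73
  (((((((p1 → p2) → p3) → p2) → p2) → p3) → p2) → p3): min(1, 1 − 0.73 + 0.19) = 0.46
  Łukasiewicz value = 0.46
Difference: 0.19 − 0.46 = -0.27

-0.27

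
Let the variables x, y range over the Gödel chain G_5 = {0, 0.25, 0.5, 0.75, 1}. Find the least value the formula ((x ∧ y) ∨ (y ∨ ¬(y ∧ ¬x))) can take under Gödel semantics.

The minimum is attained at x = 0, y = 0.25:
  (x ∧ y) = min(0, 0.25) = 0
  ¬x: Gödel ¬ of 0 = 1 (operand is 0)
  (y ∧ ¬x) = min(0.25, 1) = 0.25
  ¬(y ∧ ¬x): Gödel ¬ of 0.25 = 0 (operand ≠ 0)
  (y ∨ ¬(y ∧ ¬x)) = max(0.25, 0) = 0.25
  ((x ∧ y) ∨ (y ∨ ¬(y ∧ ¬x))) = max(0, 0.25) = 0.25
Checking all 25 assignments confirms none give a value below 0.25.

0.25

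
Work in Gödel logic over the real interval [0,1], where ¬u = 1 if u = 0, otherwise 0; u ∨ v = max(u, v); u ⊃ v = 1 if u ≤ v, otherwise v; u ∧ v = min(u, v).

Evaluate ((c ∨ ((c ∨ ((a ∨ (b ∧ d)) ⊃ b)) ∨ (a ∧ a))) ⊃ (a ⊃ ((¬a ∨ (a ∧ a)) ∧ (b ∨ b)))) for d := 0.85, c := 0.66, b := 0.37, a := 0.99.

(b ∧ d) = min(0.37, 0.85) = 0.37
(a ∨ (b ∧ d)) = max(0.99, 0.37) = 0.99
((a ∨ (b ∧ d)) ⊃ b): 0.99 > 0.37, so result = 0.37
(c ∨ ((a ∨ (b ∧ d)) ⊃ b)) = max(0.66, 0.37) = 0.66
(a ∧ a) = min(0.99, 0.99) = 0.99
((c ∨ ((a ∨ (b ∧ d)) ⊃ b)) ∨ (a ∧ a)) = max(0.66, 0.99) = 0.99
(c ∨ ((c ∨ ((a ∨ (b ∧ d)) ⊃ b)) ∨ (a ∧ a))) = max(0.66, 0.99) = 0.99
¬a: Gödel ¬ of 0.99 = 0 (operand ≠ 0)
(a ∧ a) = min(0.99, 0.99) = 0.99
(¬a ∨ (a ∧ a)) = max(0, 0.99) = 0.99
(b ∨ b) = max(0.37, 0.37) = 0.37
((¬a ∨ (a ∧ a)) ∧ (b ∨ b)) = min(0.99, 0.37) = 0.37
(a ⊃ ((¬a ∨ (a ∧ a)) ∧ (b ∨ b))): 0.99 > 0.37, so result = 0.37
((c ∨ ((c ∨ ((a ∨ (b ∧ d)) ⊃ b)) ∨ (a ∧ a))) ⊃ (a ⊃ ((¬a ∨ (a ∧ a)) ∧ (b ∨ b)))): 0.99 > 0.37, so result = 0.37

0.37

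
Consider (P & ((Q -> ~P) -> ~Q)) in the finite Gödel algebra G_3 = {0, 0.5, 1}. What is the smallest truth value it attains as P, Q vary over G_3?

0.00

The minimum is attained at P = 0, Q = 0:
  ~P: Gödel ¬ of 0 = 1 (operand is 0)
  (Q -> ~P): 0 ≤ 1, so result = 1
  ~Q: Gödel ¬ of 0 = 1 (operand is 0)
  ((Q -> ~P) -> ~Q): 1 ≤ 1, so result = 1
  (P & ((Q -> ~P) -> ~Q)) = min(0, 1) = 0
Checking all 9 assignments confirms none give a value below 0.00.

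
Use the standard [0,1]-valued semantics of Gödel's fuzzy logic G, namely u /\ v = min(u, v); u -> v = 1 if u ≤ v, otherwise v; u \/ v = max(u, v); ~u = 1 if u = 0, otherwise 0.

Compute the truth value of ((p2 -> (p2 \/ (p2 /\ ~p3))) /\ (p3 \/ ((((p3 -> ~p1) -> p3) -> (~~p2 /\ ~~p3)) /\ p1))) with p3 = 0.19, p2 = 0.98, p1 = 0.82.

~p3: Gödel ¬ of 0.19 = 0 (operand ≠ 0)
(p2 /\ ~p3) = min(0.98, 0) = 0
(p2 \/ (p2 /\ ~p3)) = max(0.98, 0) = 0.98
(p2 -> (p2 \/ (p2 /\ ~p3))): 0.98 ≤ 0.98, so result = 1
~p1: Gödel ¬ of 0.82 = 0 (operand ≠ 0)
(p3 -> ~p1): 0.19 > 0, so result = 0
((p3 -> ~p1) -> p3): 0 ≤ 0.19, so result = 1
~p2: Gödel ¬ of 0.98 = 0 (operand ≠ 0)
~~p2: Gödel ¬ of 0 = 1 (operand is 0)
~p3: Gödel ¬ of 0.19 = 0 (operand ≠ 0)
~~p3: Gödel ¬ of 0 = 1 (operand is 0)
(~~p2 /\ ~~p3) = min(1, 1) = 1
(((p3 -> ~p1) -> p3) -> (~~p2 /\ ~~p3)): 1 ≤ 1, so result = 1
((((p3 -> ~p1) -> p3) -> (~~p2 /\ ~~p3)) /\ p1) = min(1, 0.82) = 0.82
(p3 \/ ((((p3 -> ~p1) -> p3) -> (~~p2 /\ ~~p3)) /\ p1)) = max(0.19, 0.82) = 0.82
((p2 -> (p2 \/ (p2 /\ ~p3))) /\ (p3 \/ ((((p3 -> ~p1) -> p3) -> (~~p2 /\ ~~p3)) /\ p1))) = min(1, 0.82) = 0.82

0.82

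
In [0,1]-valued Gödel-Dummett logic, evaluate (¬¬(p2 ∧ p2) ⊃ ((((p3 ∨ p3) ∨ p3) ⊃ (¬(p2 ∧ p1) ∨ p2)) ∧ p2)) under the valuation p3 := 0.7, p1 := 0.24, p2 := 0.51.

(p2 ∧ p2) = min(0.51, 0.51) = 0.51
¬(p2 ∧ p2): Gödel ¬ of 0.51 = 0 (operand ≠ 0)
¬¬(p2 ∧ p2): Gödel ¬ of 0 = 1 (operand is 0)
(p3 ∨ p3) = max(0.7, 0.7) = 0.7
((p3 ∨ p3) ∨ p3) = max(0.7, 0.7) = 0.7
(p2 ∧ p1) = min(0.51, 0.24) = 0.24
¬(p2 ∧ p1): Gödel ¬ of 0.24 = 0 (operand ≠ 0)
(¬(p2 ∧ p1) ∨ p2) = max(0, 0.51) = 0.51
(((p3 ∨ p3) ∨ p3) ⊃ (¬(p2 ∧ p1) ∨ p2)): 0.7 > 0.51, so result = 0.51
((((p3 ∨ p3) ∨ p3) ⊃ (¬(p2 ∧ p1) ∨ p2)) ∧ p2) = min(0.51, 0.51) = 0.51
(¬¬(p2 ∧ p2) ⊃ ((((p3 ∨ p3) ∨ p3) ⊃ (¬(p2 ∧ p1) ∨ p2)) ∧ p2)): 1 > 0.51, so result = 0.51

0.51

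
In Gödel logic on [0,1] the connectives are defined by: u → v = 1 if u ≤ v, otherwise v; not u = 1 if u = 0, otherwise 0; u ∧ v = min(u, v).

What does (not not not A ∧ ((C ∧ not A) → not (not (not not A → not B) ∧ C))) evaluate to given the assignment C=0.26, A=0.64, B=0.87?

0.00

not A: Gödel ¬ of 0.64 = 0 (operand ≠ 0)
not not A: Gödel ¬ of 0 = 1 (operand is 0)
not not not A: Gödel ¬ of 1 = 0 (operand ≠ 0)
not A: Gödel ¬ of 0.64 = 0 (operand ≠ 0)
(C ∧ not A) = min(0.26, 0) = 0
not A: Gödel ¬ of 0.64 = 0 (operand ≠ 0)
not not A: Gödel ¬ of 0 = 1 (operand is 0)
not B: Gödel ¬ of 0.87 = 0 (operand ≠ 0)
(not not A → not B): 1 > 0, so result = 0
not (not not A → not B): Gödel ¬ of 0 = 1 (operand is 0)
(not (not not A → not B) ∧ C) = min(1, 0.26) = 0.26
not (not (not not A → not B) ∧ C): Gödel ¬ of 0.26 = 0 (operand ≠ 0)
((C ∧ not A) → not (not (not not A → not B) ∧ C)): 0 ≤ 0, so result = 1
(not not not A ∧ ((C ∧ not A) → not (not (not not A → not B) ∧ C))) = min(0, 1) = 0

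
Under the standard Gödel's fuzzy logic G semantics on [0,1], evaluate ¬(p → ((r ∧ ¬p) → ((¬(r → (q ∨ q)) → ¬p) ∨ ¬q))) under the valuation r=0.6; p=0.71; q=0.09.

¬p: Gödel ¬ of 0.71 = 0 (operand ≠ 0)
(r ∧ ¬p) = min(0.6, 0) = 0
(q ∨ q) = max(0.09, 0.09) = 0.09
(r → (q ∨ q)): 0.6 > 0.09, so result = 0.09
¬(r → (q ∨ q)): Gödel ¬ of 0.09 = 0 (operand ≠ 0)
¬p: Gödel ¬ of 0.71 = 0 (operand ≠ 0)
(¬(r → (q ∨ q)) → ¬p): 0 ≤ 0, so result = 1
¬q: Gödel ¬ of 0.09 = 0 (operand ≠ 0)
((¬(r → (q ∨ q)) → ¬p) ∨ ¬q) = max(1, 0) = 1
((r ∧ ¬p) → ((¬(r → (q ∨ q)) → ¬p) ∨ ¬q)): 0 ≤ 1, so result = 1
(p → ((r ∧ ¬p) → ((¬(r → (q ∨ q)) → ¬p) ∨ ¬q))): 0.71 ≤ 1, so result = 1
¬(p → ((r ∧ ¬p) → ((¬(r → (q ∨ q)) → ¬p) ∨ ¬q))): Gödel ¬ of 1 = 0 (operand ≠ 0)

0.00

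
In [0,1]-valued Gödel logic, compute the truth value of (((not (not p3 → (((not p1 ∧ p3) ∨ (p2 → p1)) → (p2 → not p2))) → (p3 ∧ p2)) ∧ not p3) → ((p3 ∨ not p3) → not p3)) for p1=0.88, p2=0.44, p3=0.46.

1.00

not p3: Gödel ¬ of 0.46 = 0 (operand ≠ 0)
not p1: Gödel ¬ of 0.88 = 0 (operand ≠ 0)
(not p1 ∧ p3) = min(0, 0.46) = 0
(p2 → p1): 0.44 ≤ 0.88, so result = 1
((not p1 ∧ p3) ∨ (p2 → p1)) = max(0, 1) = 1
not p2: Gödel ¬ of 0.44 = 0 (operand ≠ 0)
(p2 → not p2): 0.44 > 0, so result = 0
(((not p1 ∧ p3) ∨ (p2 → p1)) → (p2 → not p2)): 1 > 0, so result = 0
(not p3 → (((not p1 ∧ p3) ∨ (p2 → p1)) → (p2 → not p2))): 0 ≤ 0, so result = 1
not (not p3 → (((not p1 ∧ p3) ∨ (p2 → p1)) → (p2 → not p2))): Gödel ¬ of 1 = 0 (operand ≠ 0)
(p3 ∧ p2) = min(0.46, 0.44) = 0.44
(not (not p3 → (((not p1 ∧ p3) ∨ (p2 → p1)) → (p2 → not p2))) → (p3 ∧ p2)): 0 ≤ 0.44, so result = 1
not p3: Gödel ¬ of 0.46 = 0 (operand ≠ 0)
((not (not p3 → (((not p1 ∧ p3) ∨ (p2 → p1)) → (p2 → not p2))) → (p3 ∧ p2)) ∧ not p3) = min(1, 0) = 0
not p3: Gödel ¬ of 0.46 = 0 (operand ≠ 0)
(p3 ∨ not p3) = max(0.46, 0) = 0.46
not p3: Gödel ¬ of 0.46 = 0 (operand ≠ 0)
((p3 ∨ not p3) → not p3): 0.46 > 0, so result = 0
(((not (not p3 → (((not p1 ∧ p3) ∨ (p2 → p1)) → (p2 → not p2))) → (p3 ∧ p2)) ∧ not p3) → ((p3 ∨ not p3) → not p3)): 0 ≤ 0, so result = 1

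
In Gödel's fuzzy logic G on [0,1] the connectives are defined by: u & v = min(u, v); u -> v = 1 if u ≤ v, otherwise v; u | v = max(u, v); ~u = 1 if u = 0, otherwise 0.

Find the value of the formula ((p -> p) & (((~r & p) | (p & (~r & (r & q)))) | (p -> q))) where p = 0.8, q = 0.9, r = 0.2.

(p -> p): 0.8 ≤ 0.8, so result = 1
~r: Gödel ¬ of 0.2 = 0 (operand ≠ 0)
(~r & p) = min(0, 0.8) = 0
~r: Gödel ¬ of 0.2 = 0 (operand ≠ 0)
(r & q) = min(0.2, 0.9) = 0.2
(~r & (r & q)) = min(0, 0.2) = 0
(p & (~r & (r & q))) = min(0.8, 0) = 0
((~r & p) | (p & (~r & (r & q)))) = max(0, 0) = 0
(p -> q): 0.8 ≤ 0.9, so result = 1
(((~r & p) | (p & (~r & (r & q)))) | (p -> q)) = max(0, 1) = 1
((p -> p) & (((~r & p) | (p & (~r & (r & q)))) | (p -> q))) = min(1, 1) = 1

1.00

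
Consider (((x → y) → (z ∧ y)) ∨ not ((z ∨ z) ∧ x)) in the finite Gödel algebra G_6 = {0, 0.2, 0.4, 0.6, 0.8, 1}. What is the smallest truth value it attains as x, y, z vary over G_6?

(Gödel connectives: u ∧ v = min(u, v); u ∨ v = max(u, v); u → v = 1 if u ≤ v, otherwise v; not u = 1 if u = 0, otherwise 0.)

0.20

The minimum is attained at x = 0.2, y = 0.2, z = 0.2:
  (x → y): 0.2 ≤ 0.2, so result = 1
  (z ∧ y) = min(0.2, 0.2) = 0.2
  ((x → y) → (z ∧ y)): 1 > 0.2, so result = 0.2
  (z ∨ z) = max(0.2, 0.2) = 0.2
  ((z ∨ z) ∧ x) = min(0.2, 0.2) = 0.2
  not ((z ∨ z) ∧ x): Gödel ¬ of 0.2 = 0 (operand ≠ 0)
  (((x → y) → (z ∧ y)) ∨ not ((z ∨ z) ∧ x)) = max(0.2, 0) = 0.2
Checking all 216 assignments confirms none give a value below 0.20.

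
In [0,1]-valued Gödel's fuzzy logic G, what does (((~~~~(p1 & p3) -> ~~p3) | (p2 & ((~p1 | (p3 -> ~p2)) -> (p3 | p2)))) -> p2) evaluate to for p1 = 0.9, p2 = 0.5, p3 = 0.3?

0.50

(p1 & p3) = min(0.9, 0.3) = 0.3
~(p1 & p3): Gödel ¬ of 0.3 = 0 (operand ≠ 0)
~~(p1 & p3): Gödel ¬ of 0 = 1 (operand is 0)
~~~(p1 & p3): Gödel ¬ of 1 = 0 (operand ≠ 0)
~~~~(p1 & p3): Gödel ¬ of 0 = 1 (operand is 0)
~p3: Gödel ¬ of 0.3 = 0 (operand ≠ 0)
~~p3: Gödel ¬ of 0 = 1 (operand is 0)
(~~~~(p1 & p3) -> ~~p3): 1 ≤ 1, so result = 1
~p1: Gödel ¬ of 0.9 = 0 (operand ≠ 0)
~p2: Gödel ¬ of 0.5 = 0 (operand ≠ 0)
(p3 -> ~p2): 0.3 > 0, so result = 0
(~p1 | (p3 -> ~p2)) = max(0, 0) = 0
(p3 | p2) = max(0.3, 0.5) = 0.5
((~p1 | (p3 -> ~p2)) -> (p3 | p2)): 0 ≤ 0.5, so result = 1
(p2 & ((~p1 | (p3 -> ~p2)) -> (p3 | p2))) = min(0.5, 1) = 0.5
((~~~~(p1 & p3) -> ~~p3) | (p2 & ((~p1 | (p3 -> ~p2)) -> (p3 | p2)))) = max(1, 0.5) = 1
(((~~~~(p1 & p3) -> ~~p3) | (p2 & ((~p1 | (p3 -> ~p2)) -> (p3 | p2)))) -> p2): 1 > 0.5, so result = 0.5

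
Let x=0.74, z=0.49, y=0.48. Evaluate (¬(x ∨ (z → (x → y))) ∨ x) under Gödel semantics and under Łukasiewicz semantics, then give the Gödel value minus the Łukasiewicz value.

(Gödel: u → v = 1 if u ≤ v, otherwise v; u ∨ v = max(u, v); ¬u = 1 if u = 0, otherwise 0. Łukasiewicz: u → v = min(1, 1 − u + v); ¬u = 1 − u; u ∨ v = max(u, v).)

Gödel evaluation:
  (x → y): 0.74 > 0.48, so result = 0.48
  (z → (x → y)): 0.49 > 0.48, so result = 0.48
  (x ∨ (z → (x → y))) = max(0.74, 0.48) = 0.74
  ¬(x ∨ (z → (x → y))): Gödel ¬ of 0.74 = 0 (operand ≠ 0)
  (¬(x ∨ (z → (x → y))) ∨ x) = max(0, 0.74) = 0.74
  Gödel value = 0.74
Łukasiewicz evaluation:
  (x → y): min(1, 1 − 0.74 + 0.48) = 0.74
  (z → (x → y)): min(1, 1 − 0.49 + 0.74) = 1
  (x ∨ (z → (x → y))) = max(0.74, 1) = 1
  ¬(x ∨ (z → (x → y))): Łukasiewicz ¬ gives 1 − 1 = 0
  (¬(x ∨ (z → (x → y))) ∨ x) = max(0, 0.74) = 0.74
  Łukasiewicz value = 0.74
Difference: 0.74 − 0.74 = 0.00

0.00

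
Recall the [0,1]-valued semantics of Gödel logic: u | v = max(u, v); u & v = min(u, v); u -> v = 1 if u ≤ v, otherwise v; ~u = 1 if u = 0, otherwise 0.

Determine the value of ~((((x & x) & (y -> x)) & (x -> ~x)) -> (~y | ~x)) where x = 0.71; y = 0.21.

(x & x) = min(0.71, 0.71) = 0.71
(y -> x): 0.21 ≤ 0.71, so result = 1
((x & x) & (y -> x)) = min(0.71, 1) = 0.71
~x: Gödel ¬ of 0.71 = 0 (operand ≠ 0)
(x -> ~x): 0.71 > 0, so result = 0
(((x & x) & (y -> x)) & (x -> ~x)) = min(0.71, 0) = 0
~y: Gödel ¬ of 0.21 = 0 (operand ≠ 0)
~x: Gödel ¬ of 0.71 = 0 (operand ≠ 0)
(~y | ~x) = max(0, 0) = 0
((((x & x) & (y -> x)) & (x -> ~x)) -> (~y | ~x)): 0 ≤ 0, so result = 1
~((((x & x) & (y -> x)) & (x -> ~x)) -> (~y | ~x)): Gödel ¬ of 1 = 0 (operand ≠ 0)

0.00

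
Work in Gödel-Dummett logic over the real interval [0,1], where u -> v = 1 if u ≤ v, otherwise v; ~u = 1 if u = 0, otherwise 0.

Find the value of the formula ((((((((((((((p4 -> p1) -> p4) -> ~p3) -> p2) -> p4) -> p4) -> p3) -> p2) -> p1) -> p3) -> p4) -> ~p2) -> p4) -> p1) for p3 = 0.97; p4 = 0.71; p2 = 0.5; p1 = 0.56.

0.56

(p4 -> p1): 0.71 > 0.56, so result = 0.56
((p4 -> p1) -> p4): 0.56 ≤ 0.71, so result = 1
~p3: Gödel ¬ of 0.97 = 0 (operand ≠ 0)
(((p4 -> p1) -> p4) -> ~p3): 1 > 0, so result = 0
((((p4 -> p1) -> p4) -> ~p3) -> p2): 0 ≤ 0.5, so result = 1
(((((p4 -> p1) -> p4) -> ~p3) -> p2) -> p4): 1 > 0.71, so result = 0.71
((((((p4 -> p1) -> p4) -> ~p3) -> p2) -> p4) -> p4): 0.71 ≤ 0.71, so result = 1
(((((((p4 -> p1) -> p4) -> ~p3) -> p2) -> p4) -> p4) -> p3): 1 > 0.97, so result = 0.97
((((((((p4 -> p1) -> p4) -> ~p3) -> p2) -> p4) -> p4) -> p3) -> p2): 0.97 > 0.5, so result = 0.5
(((((((((p4 -> p1) -> p4) -> ~p3) -> p2) -> p4) -> p4) -> p3) -> p2) -> p1): 0.5 ≤ 0.56, so result = 1
((((((((((p4 -> p1) -> p4) -> ~p3) -> p2) -> p4) -> p4) -> p3) -> p2) -> p1) -> p3): 1 > 0.97, so result = 0.97
(((((((((((p4 -> p1) -> p4) -> ~p3) -> p2) -> p4) -> p4) -> p3) -> p2) -> p1) -> p3) -> p4): 0.97 > 0.71, so result = 0.71
~p2: Gödel ¬ of 0.5 = 0 (operand ≠ 0)
((((((((((((p4 -> p1) -> p4) -> ~p3) -> p2) -> p4) -> p4) -> p3) -> p2) -> p1) -> p3) -> p4) -> ~p2): 0.71 > 0, so result = 0
(((((((((((((p4 -> p1) -> p4) -> ~p3) -> p2) -> p4) -> p4) -> p3) -> p2) -> p1) -> p3) -> p4) -> ~p2) -> p4): 0 ≤ 0.71, so result = 1
((((((((((((((p4 -> p1) -> p4) -> ~p3) -> p2) -> p4) -> p4) -> p3) -> p2) -> p1) -> p3) -> p4) -> ~p2) -> p4) -> p1): 1 > 0.56, so result = 0.56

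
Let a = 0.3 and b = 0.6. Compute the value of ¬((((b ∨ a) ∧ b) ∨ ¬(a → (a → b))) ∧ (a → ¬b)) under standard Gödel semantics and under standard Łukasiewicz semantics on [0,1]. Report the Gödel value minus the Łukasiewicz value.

Gödel evaluation:
  (b ∨ a) = max(0.6, 0.3) = 0.6
  ((b ∨ a) ∧ b) = min(0.6, 0.6) = 0.6
  (a → b): 0.3 ≤ 0.6, so result = 1
  (a → (a → b)): 0.3 ≤ 1, so result = 1
  ¬(a → (a → b)): Gödel ¬ of 1 = 0 (operand ≠ 0)
  (((b ∨ a) ∧ b) ∨ ¬(a → (a → b))) = max(0.6, 0) = 0.6
  ¬b: Gödel ¬ of 0.6 = 0 (operand ≠ 0)
  (a → ¬b): 0.3 > 0, so result = 0
  ((((b ∨ a) ∧ b) ∨ ¬(a → (a → b))) ∧ (a → ¬b)) = min(0.6, 0) = 0
  ¬((((b ∨ a) ∧ b) ∨ ¬(a → (a → b))) ∧ (a → ¬b)): Gödel ¬ of 0 = 1 (operand is 0)
  Gödel value = 1
Łukasiewicz evaluation:
  (b ∨ a) = max(0.6, 0.3) = 0.6
  ((b ∨ a) ∧ b) = min(0.6, 0.6) = 0.6
  (a → b): min(1, 1 − 0.3 + 0.6) = 1
  (a → (a → b)): min(1, 1 − 0.3 + 1) = 1
  ¬(a → (a → b)): Łukasiewicz ¬ gives 1 − 1 = 0
  (((b ∨ a) ∧ b) ∨ ¬(a → (a → b))) = max(0.6, 0) = 0.6
  ¬b: Łukasiewicz ¬ gives 1 − 0.6 = 0.4
  (a → ¬b): min(1, 1 − 0.3 + 0.4) = 1
  ((((b ∨ a) ∧ b) ∨ ¬(a → (a → b))) ∧ (a → ¬b)) = min(0.6, 1) = 0.6
  ¬((((b ∨ a) ∧ b) ∨ ¬(a → (a → b))) ∧ (a → ¬b)): Łukasiewicz ¬ gives 1 − 0.6 = 0.4
  Łukasiewicz value = 0.4
Difference: 1 − 0.4 = 0.60

0.60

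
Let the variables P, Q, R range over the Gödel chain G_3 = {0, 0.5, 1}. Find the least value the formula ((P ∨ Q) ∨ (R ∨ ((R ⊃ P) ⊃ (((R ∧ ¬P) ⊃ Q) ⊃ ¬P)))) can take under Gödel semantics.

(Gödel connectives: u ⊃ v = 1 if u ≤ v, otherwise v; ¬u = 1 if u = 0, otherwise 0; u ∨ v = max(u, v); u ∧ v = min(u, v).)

0.50

The minimum is attained at P = 0.5, Q = 0, R = 0:
  (P ∨ Q) = max(0.5, 0) = 0.5
  (R ⊃ P): 0 ≤ 0.5, so result = 1
  ¬P: Gödel ¬ of 0.5 = 0 (operand ≠ 0)
  (R ∧ ¬P) = min(0, 0) = 0
  ((R ∧ ¬P) ⊃ Q): 0 ≤ 0, so result = 1
  ¬P: Gödel ¬ of 0.5 = 0 (operand ≠ 0)
  (((R ∧ ¬P) ⊃ Q) ⊃ ¬P): 1 > 0, so result = 0
  ((R ⊃ P) ⊃ (((R ∧ ¬P) ⊃ Q) ⊃ ¬P)): 1 > 0, so result = 0
  (R ∨ ((R ⊃ P) ⊃ (((R ∧ ¬P) ⊃ Q) ⊃ ¬P))) = max(0, 0) = 0
  ((P ∨ Q) ∨ (R ∨ ((R ⊃ P) ⊃ (((R ∧ ¬P) ⊃ Q) ⊃ ¬P)))) = max(0.5, 0) = 0.5
Checking all 27 assignments confirms none give a value below 0.50.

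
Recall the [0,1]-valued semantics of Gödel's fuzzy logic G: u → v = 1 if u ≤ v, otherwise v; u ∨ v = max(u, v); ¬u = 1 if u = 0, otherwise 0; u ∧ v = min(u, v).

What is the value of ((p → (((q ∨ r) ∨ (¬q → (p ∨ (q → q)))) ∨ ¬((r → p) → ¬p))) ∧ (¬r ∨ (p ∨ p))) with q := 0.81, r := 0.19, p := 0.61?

0.61

(q ∨ r) = max(0.81, 0.19) = 0.81
¬q: Gödel ¬ of 0.81 = 0 (operand ≠ 0)
(q → q): 0.81 ≤ 0.81, so result = 1
(p ∨ (q → q)) = max(0.61, 1) = 1
(¬q → (p ∨ (q → q))): 0 ≤ 1, so result = 1
((q ∨ r) ∨ (¬q → (p ∨ (q → q)))) = max(0.81, 1) = 1
(r → p): 0.19 ≤ 0.61, so result = 1
¬p: Gödel ¬ of 0.61 = 0 (operand ≠ 0)
((r → p) → ¬p): 1 > 0, so result = 0
¬((r → p) → ¬p): Gödel ¬ of 0 = 1 (operand is 0)
(((q ∨ r) ∨ (¬q → (p ∨ (q → q)))) ∨ ¬((r → p) → ¬p)) = max(1, 1) = 1
(p → (((q ∨ r) ∨ (¬q → (p ∨ (q → q)))) ∨ ¬((r → p) → ¬p))): 0.61 ≤ 1, so result = 1
¬r: Gödel ¬ of 0.19 = 0 (operand ≠ 0)
(p ∨ p) = max(0.61, 0.61) = 0.61
(¬r ∨ (p ∨ p)) = max(0, 0.61) = 0.61
((p → (((q ∨ r) ∨ (¬q → (p ∨ (q → q)))) ∨ ¬((r → p) → ¬p))) ∧ (¬r ∨ (p ∨ p))) = min(1, 0.61) = 0.61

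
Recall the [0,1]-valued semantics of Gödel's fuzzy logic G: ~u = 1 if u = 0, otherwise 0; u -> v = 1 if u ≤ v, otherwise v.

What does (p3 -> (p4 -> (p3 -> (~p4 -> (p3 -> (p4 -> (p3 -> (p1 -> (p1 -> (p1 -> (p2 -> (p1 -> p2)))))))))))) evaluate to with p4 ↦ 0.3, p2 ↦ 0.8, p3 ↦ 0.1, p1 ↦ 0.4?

~p4: Gödel ¬ of 0.3 = 0 (operand ≠ 0)
(p1 -> p2): 0.4 ≤ 0.8, so result = 1
(p2 -> (p1 -> p2)): 0.8 ≤ 1, so result = 1
(p1 -> (p2 -> (p1 -> p2))): 0.4 ≤ 1, so result = 1
(p1 -> (p1 -> (p2 -> (p1 -> p2)))): 0.4 ≤ 1, so result = 1
(p1 -> (p1 -> (p1 -> (p2 -> (p1 -> p2))))): 0.4 ≤ 1, so result = 1
(p3 -> (p1 -> (p1 -> (p1 -> (p2 -> (p1 -> p2)))))): 0.1 ≤ 1, so result = 1
(p4 -> (p3 -> (p1 -> (p1 -> (p1 -> (p2 -> (p1 -> p2))))))): 0.3 ≤ 1, so result = 1
(p3 -> (p4 -> (p3 -> (p1 -> (p1 -> (p1 -> (p2 -> (p1 -> p2)))))))): 0.1 ≤ 1, so result = 1
(~p4 -> (p3 -> (p4 -> (p3 -> (p1 -> (p1 -> (p1 -> (p2 -> (p1 -> p2))))))))): 0 ≤ 1, so result = 1
(p3 -> (~p4 -> (p3 -> (p4 -> (p3 -> (p1 -> (p1 -> (p1 -> (p2 -> (p1 -> p2)))))))))): 0.1 ≤ 1, so result = 1
(p4 -> (p3 -> (~p4 -> (p3 -> (p4 -> (p3 -> (p1 -> (p1 -> (p1 -> (p2 -> (p1 -> p2))))))))))): 0.3 ≤ 1, so result = 1
(p3 -> (p4 -> (p3 -> (~p4 -> (p3 -> (p4 -> (p3 -> (p1 -> (p1 -> (p1 -> (p2 -> (p1 -> p2)))))))))))): 0.1 ≤ 1, so result = 1

1.00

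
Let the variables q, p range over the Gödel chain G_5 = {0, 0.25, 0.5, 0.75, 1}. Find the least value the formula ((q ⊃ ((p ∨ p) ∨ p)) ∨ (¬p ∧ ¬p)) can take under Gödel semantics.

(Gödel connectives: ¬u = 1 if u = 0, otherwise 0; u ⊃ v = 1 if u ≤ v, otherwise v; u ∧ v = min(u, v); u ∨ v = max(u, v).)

0.25

The minimum is attained at q = 0.5, p = 0.25:
  (p ∨ p) = max(0.25, 0.25) = 0.25
  ((p ∨ p) ∨ p) = max(0.25, 0.25) = 0.25
  (q ⊃ ((p ∨ p) ∨ p)): 0.5 > 0.25, so result = 0.25
  ¬p: Gödel ¬ of 0.25 = 0 (operand ≠ 0)
  ¬p: Gödel ¬ of 0.25 = 0 (operand ≠ 0)
  (¬p ∧ ¬p) = min(0, 0) = 0
  ((q ⊃ ((p ∨ p) ∨ p)) ∨ (¬p ∧ ¬p)) = max(0.25, 0) = 0.25
Checking all 25 assignments confirms none give a value below 0.25.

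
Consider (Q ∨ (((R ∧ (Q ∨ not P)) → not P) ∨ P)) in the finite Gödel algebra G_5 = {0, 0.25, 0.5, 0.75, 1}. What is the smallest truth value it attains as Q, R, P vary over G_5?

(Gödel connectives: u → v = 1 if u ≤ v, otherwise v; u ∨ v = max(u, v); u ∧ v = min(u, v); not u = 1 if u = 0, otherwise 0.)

0.25

The minimum is attained at Q = 0.25, R = 0.25, P = 0.25:
  not P: Gödel ¬ of 0.25 = 0 (operand ≠ 0)
  (Q ∨ not P) = max(0.25, 0) = 0.25
  (R ∧ (Q ∨ not P)) = min(0.25, 0.25) = 0.25
  not P: Gödel ¬ of 0.25 = 0 (operand ≠ 0)
  ((R ∧ (Q ∨ not P)) → not P): 0.25 > 0, so result = 0
  (((R ∧ (Q ∨ not P)) → not P) ∨ P) = max(0, 0.25) = 0.25
  (Q ∨ (((R ∧ (Q ∨ not P)) → not P) ∨ P)) = max(0.25, 0.25) = 0.25
Checking all 125 assignments confirms none give a value below 0.25.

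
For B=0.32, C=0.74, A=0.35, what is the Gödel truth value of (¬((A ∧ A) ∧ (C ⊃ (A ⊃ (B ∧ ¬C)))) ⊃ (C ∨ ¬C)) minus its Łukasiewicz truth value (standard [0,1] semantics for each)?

Gödel evaluation:
  (A ∧ A) = min(0.35, 0.35) = 0.35
  ¬C: Gödel ¬ of 0.74 = 0 (operand ≠ 0)
  (B ∧ ¬C) = min(0.32, 0) = 0
  (A ⊃ (B ∧ ¬C)): 0.35 > 0, so result = 0
  (C ⊃ (A ⊃ (B ∧ ¬C))): 0.74 > 0, so result = 0
  ((A ∧ A) ∧ (C ⊃ (A ⊃ (B ∧ ¬C)))) = min(0.35, 0) = 0
  ¬((A ∧ A) ∧ (C ⊃ (A ⊃ (B ∧ ¬C)))): Gödel ¬ of 0 = 1 (operand is 0)
  ¬C: Gödel ¬ of 0.74 = 0 (operand ≠ 0)
  (C ∨ ¬C) = max(0.74, 0) = 0.74
  (¬((A ∧ A) ∧ (C ⊃ (A ⊃ (B ∧ ¬C)))) ⊃ (C ∨ ¬C)): 1 > 0.74, so result = 0.74
  Gödel value = 0.74
Łukasiewicz evaluation:
  (A ∧ A) = min(0.35, 0.35) = 0.35
  ¬C: Łukasiewicz ¬ gives 1 − 0.74 = 0.26
  (B ∧ ¬C) = min(0.32, 0.26) = 0.26
  (A ⊃ (B ∧ ¬C)): min(1, 1 − 0.35 + 0.26) = 0.91
  (C ⊃ (A ⊃ (B ∧ ¬C))): min(1, 1 − 0.74 + 0.91) = 1
  ((A ∧ A) ∧ (C ⊃ (A ⊃ (B ∧ ¬C)))) = min(0.35, 1) = 0.35
  ¬((A ∧ A) ∧ (C ⊃ (A ⊃ (B ∧ ¬C)))): Łukasiewicz ¬ gives 1 − 0.35 = 0.65
  ¬C: Łukasiewicz ¬ gives 1 − 0.74 = 0.26
  (C ∨ ¬C) = max(0.74, 0.26) = 0.74
  (¬((A ∧ A) ∧ (C ⊃ (A ⊃ (B ∧ ¬C)))) ⊃ (C ∨ ¬C)): min(1, 1 − 0.65 + 0.74) = 1
  Łukasiewicz value = 1
Difference: 0.74 − 1 = -0.26

-0.26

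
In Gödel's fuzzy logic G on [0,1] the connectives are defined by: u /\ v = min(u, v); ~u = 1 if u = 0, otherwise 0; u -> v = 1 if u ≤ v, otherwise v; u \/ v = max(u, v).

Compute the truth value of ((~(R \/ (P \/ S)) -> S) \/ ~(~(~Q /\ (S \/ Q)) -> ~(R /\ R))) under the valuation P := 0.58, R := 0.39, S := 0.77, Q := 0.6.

1.00

(P \/ S) = max(0.58, 0.77) = 0.77
(R \/ (P \/ S)) = max(0.39, 0.77) = 0.77
~(R \/ (P \/ S)): Gödel ¬ of 0.77 = 0 (operand ≠ 0)
(~(R \/ (P \/ S)) -> S): 0 ≤ 0.77, so result = 1
~Q: Gödel ¬ of 0.6 = 0 (operand ≠ 0)
(S \/ Q) = max(0.77, 0.6) = 0.77
(~Q /\ (S \/ Q)) = min(0, 0.77) = 0
~(~Q /\ (S \/ Q)): Gödel ¬ of 0 = 1 (operand is 0)
(R /\ R) = min(0.39, 0.39) = 0.39
~(R /\ R): Gödel ¬ of 0.39 = 0 (operand ≠ 0)
(~(~Q /\ (S \/ Q)) -> ~(R /\ R)): 1 > 0, so result = 0
~(~(~Q /\ (S \/ Q)) -> ~(R /\ R)): Gödel ¬ of 0 = 1 (operand is 0)
((~(R \/ (P \/ S)) -> S) \/ ~(~(~Q /\ (S \/ Q)) -> ~(R /\ R))) = max(1, 1) = 1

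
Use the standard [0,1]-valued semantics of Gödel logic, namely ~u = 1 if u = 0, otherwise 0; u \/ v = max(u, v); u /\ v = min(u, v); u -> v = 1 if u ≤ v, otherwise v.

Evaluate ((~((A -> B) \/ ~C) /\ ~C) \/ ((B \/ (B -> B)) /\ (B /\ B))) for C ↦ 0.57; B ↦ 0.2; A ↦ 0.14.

0.20

(A -> B): 0.14 ≤ 0.2, so result = 1
~C: Gödel ¬ of 0.57 = 0 (operand ≠ 0)
((A -> B) \/ ~C) = max(1, 0) = 1
~((A -> B) \/ ~C): Gödel ¬ of 1 = 0 (operand ≠ 0)
~C: Gödel ¬ of 0.57 = 0 (operand ≠ 0)
(~((A -> B) \/ ~C) /\ ~C) = min(0, 0) = 0
(B -> B): 0.2 ≤ 0.2, so result = 1
(B \/ (B -> B)) = max(0.2, 1) = 1
(B /\ B) = min(0.2, 0.2) = 0.2
((B \/ (B -> B)) /\ (B /\ B)) = min(1, 0.2) = 0.2
((~((A -> B) \/ ~C) /\ ~C) \/ ((B \/ (B -> B)) /\ (B /\ B))) = max(0, 0.2) = 0.2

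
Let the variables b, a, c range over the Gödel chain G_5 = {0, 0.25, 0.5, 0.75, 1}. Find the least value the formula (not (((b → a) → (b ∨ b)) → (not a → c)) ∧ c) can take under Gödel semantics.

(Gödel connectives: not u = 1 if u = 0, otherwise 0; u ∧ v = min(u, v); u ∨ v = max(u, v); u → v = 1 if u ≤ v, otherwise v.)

The minimum is attained at b = 0, a = 0, c = 0:
  (b → a): 0 ≤ 0, so result = 1
  (b ∨ b) = max(0, 0) = 0
  ((b → a) → (b ∨ b)): 1 > 0, so result = 0
  not a: Gödel ¬ of 0 = 1 (operand is 0)
  (not a → c): 1 > 0, so result = 0
  (((b → a) → (b ∨ b)) → (not a → c)): 0 ≤ 0, so result = 1
  not (((b → a) → (b ∨ b)) → (not a → c)): Gödel ¬ of 1 = 0 (operand ≠ 0)
  (not (((b → a) → (b ∨ b)) → (not a → c)) ∧ c) = min(0, 0) = 0
Checking all 125 assignments confirms none give a value below 0.00.

0.00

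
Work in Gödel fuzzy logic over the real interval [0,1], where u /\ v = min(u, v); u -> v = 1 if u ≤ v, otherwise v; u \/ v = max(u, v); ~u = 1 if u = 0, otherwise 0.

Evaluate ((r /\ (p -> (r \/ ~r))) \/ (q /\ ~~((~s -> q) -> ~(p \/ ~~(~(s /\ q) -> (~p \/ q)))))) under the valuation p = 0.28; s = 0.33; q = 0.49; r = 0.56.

0.56

~r: Gödel ¬ of 0.56 = 0 (operand ≠ 0)
(r \/ ~r) = max(0.56, 0) = 0.56
(p -> (r \/ ~r)): 0.28 ≤ 0.56, so result = 1
(r /\ (p -> (r \/ ~r))) = min(0.56, 1) = 0.56
~s: Gödel ¬ of 0.33 = 0 (operand ≠ 0)
(~s -> q): 0 ≤ 0.49, so result = 1
(s /\ q) = min(0.33, 0.49) = 0.33
~(s /\ q): Gödel ¬ of 0.33 = 0 (operand ≠ 0)
~p: Gödel ¬ of 0.28 = 0 (operand ≠ 0)
(~p \/ q) = max(0, 0.49) = 0.49
(~(s /\ q) -> (~p \/ q)): 0 ≤ 0.49, so result = 1
~(~(s /\ q) -> (~p \/ q)): Gödel ¬ of 1 = 0 (operand ≠ 0)
~~(~(s /\ q) -> (~p \/ q)): Gödel ¬ of 0 = 1 (operand is 0)
(p \/ ~~(~(s /\ q) -> (~p \/ q))) = max(0.28, 1) = 1
~(p \/ ~~(~(s /\ q) -> (~p \/ q))): Gödel ¬ of 1 = 0 (operand ≠ 0)
((~s -> q) -> ~(p \/ ~~(~(s /\ q) -> (~p \/ q)))): 1 > 0, so result = 0
~((~s -> q) -> ~(p \/ ~~(~(s /\ q) -> (~p \/ q)))): Gödel ¬ of 0 = 1 (operand is 0)
~~((~s -> q) -> ~(p \/ ~~(~(s /\ q) -> (~p \/ q)))): Gödel ¬ of 1 = 0 (operand ≠ 0)
(q /\ ~~((~s -> q) -> ~(p \/ ~~(~(s /\ q) -> (~p \/ q))))) = min(0.49, 0) = 0
((r /\ (p -> (r \/ ~r))) \/ (q /\ ~~((~s -> q) -> ~(p \/ ~~(~(s /\ q) -> (~p \/ q)))))) = max(0.56, 0) = 0.56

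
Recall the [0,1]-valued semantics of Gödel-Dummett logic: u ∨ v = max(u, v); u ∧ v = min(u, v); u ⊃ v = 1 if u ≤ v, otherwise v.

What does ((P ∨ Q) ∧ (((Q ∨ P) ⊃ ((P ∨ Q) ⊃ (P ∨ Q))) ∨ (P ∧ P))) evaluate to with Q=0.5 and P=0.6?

(P ∨ Q) = max(0.6, 0.5) = 0.6
(Q ∨ P) = max(0.5, 0.6) = 0.6
(P ∨ Q) = max(0.6, 0.5) = 0.6
(P ∨ Q) = max(0.6, 0.5) = 0.6
((P ∨ Q) ⊃ (P ∨ Q)): 0.6 ≤ 0.6, so result = 1
((Q ∨ P) ⊃ ((P ∨ Q) ⊃ (P ∨ Q))): 0.6 ≤ 1, so result = 1
(P ∧ P) = min(0.6, 0.6) = 0.6
(((Q ∨ P) ⊃ ((P ∨ Q) ⊃ (P ∨ Q))) ∨ (P ∧ P)) = max(1, 0.6) = 1
((P ∨ Q) ∧ (((Q ∨ P) ⊃ ((P ∨ Q) ⊃ (P ∨ Q))) ∨ (P ∧ P))) = min(0.6, 1) = 0.6

0.60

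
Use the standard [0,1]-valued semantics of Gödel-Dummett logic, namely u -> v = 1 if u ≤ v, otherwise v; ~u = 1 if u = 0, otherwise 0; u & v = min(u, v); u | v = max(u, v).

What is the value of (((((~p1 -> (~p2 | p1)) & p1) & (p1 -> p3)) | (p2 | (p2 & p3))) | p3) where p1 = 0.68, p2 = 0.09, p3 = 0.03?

0.09

~p1: Gödel ¬ of 0.68 = 0 (operand ≠ 0)
~p2: Gödel ¬ of 0.09 = 0 (operand ≠ 0)
(~p2 | p1) = max(0, 0.68) = 0.68
(~p1 -> (~p2 | p1)): 0 ≤ 0.68, so result = 1
((~p1 -> (~p2 | p1)) & p1) = min(1, 0.68) = 0.68
(p1 -> p3): 0.68 > 0.03, so result = 0.03
(((~p1 -> (~p2 | p1)) & p1) & (p1 -> p3)) = min(0.68, 0.03) = 0.03
(p2 & p3) = min(0.09, 0.03) = 0.03
(p2 | (p2 & p3)) = max(0.09, 0.03) = 0.09
((((~p1 -> (~p2 | p1)) & p1) & (p1 -> p3)) | (p2 | (p2 & p3))) = max(0.03, 0.09) = 0.09
(((((~p1 -> (~p2 | p1)) & p1) & (p1 -> p3)) | (p2 | (p2 & p3))) | p3) = max(0.09, 0.03) = 0.09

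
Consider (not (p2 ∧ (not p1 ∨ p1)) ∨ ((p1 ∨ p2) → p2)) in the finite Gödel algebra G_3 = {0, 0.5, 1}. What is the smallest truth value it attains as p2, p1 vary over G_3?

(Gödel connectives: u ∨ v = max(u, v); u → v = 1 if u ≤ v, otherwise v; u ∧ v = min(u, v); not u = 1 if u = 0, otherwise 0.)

0.50

The minimum is attained at p2 = 0.5, p1 = 1:
  not p1: Gödel ¬ of 1 = 0 (operand ≠ 0)
  (not p1 ∨ p1) = max(0, 1) = 1
  (p2 ∧ (not p1 ∨ p1)) = min(0.5, 1) = 0.5
  not (p2 ∧ (not p1 ∨ p1)): Gödel ¬ of 0.5 = 0 (operand ≠ 0)
  (p1 ∨ p2) = max(1, 0.5) = 1
  ((p1 ∨ p2) → p2): 1 > 0.5, so result = 0.5
  (not (p2 ∧ (not p1 ∨ p1)) ∨ ((p1 ∨ p2) → p2)) = max(0, 0.5) = 0.5
Checking all 9 assignments confirms none give a value below 0.50.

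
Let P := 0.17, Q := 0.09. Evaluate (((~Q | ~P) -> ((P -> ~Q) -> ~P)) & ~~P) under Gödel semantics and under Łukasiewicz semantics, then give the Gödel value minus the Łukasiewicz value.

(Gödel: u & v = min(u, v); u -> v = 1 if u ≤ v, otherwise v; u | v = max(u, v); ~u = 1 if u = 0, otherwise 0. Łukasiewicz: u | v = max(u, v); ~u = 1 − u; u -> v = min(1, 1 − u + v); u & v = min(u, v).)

0.83

Gödel evaluation:
  ~Q: Gödel ¬ of 0.09 = 0 (operand ≠ 0)
  ~P: Gödel ¬ of 0.17 = 0 (operand ≠ 0)
  (~Q | ~P) = max(0, 0) = 0
  ~Q: Gödel ¬ of 0.09 = 0 (operand ≠ 0)
  (P -> ~Q): 0.17 > 0, so result = 0
  ~P: Gödel ¬ of 0.17 = 0 (operand ≠ 0)
  ((P -> ~Q) -> ~P): 0 ≤ 0, so result = 1
  ((~Q | ~P) -> ((P -> ~Q) -> ~P)): 0 ≤ 1, so result = 1
  ~P: Gödel ¬ of 0.17 = 0 (operand ≠ 0)
  ~~P: Gödel ¬ of 0 = 1 (operand is 0)
  (((~Q | ~P) -> ((P -> ~Q) -> ~P)) & ~~P) = min(1, 1) = 1
  Gödel value = 1
Łukasiewicz evaluation:
  ~Q: Łukasiewicz ¬ gives 1 − 0.09 = 0.91
  ~P: Łukasiewicz ¬ gives 1 − 0.17 = 0.83
  (~Q | ~P) = max(0.91, 0.83) = 0.91
  ~Q: Łukasiewicz ¬ gives 1 − 0.09 = 0.91
  (P -> ~Q): min(1, 1 − 0.17 + 0.91) = 1
  ~P: Łukasiewicz ¬ gives 1 − 0.17 = 0.83
  ((P -> ~Q) -> ~P): min(1, 1 − 1 + 0.83) = 0.83
  ((~Q | ~P) -> ((P -> ~Q) -> ~P)): min(1, 1 − 0.91 + 0.83) = 0.92
  ~P: Łukasiewicz ¬ gives 1 − 0.17 = 0.83
  ~~P: Łukasiewicz ¬ gives 1 − 0.83 = 0.17
  (((~Q | ~P) -> ((P -> ~Q) -> ~P)) & ~~P) = min(0.92, 0.17) = 0.17
  Łukasiewicz value = 0.17
Difference: 1 − 0.17 = 0.83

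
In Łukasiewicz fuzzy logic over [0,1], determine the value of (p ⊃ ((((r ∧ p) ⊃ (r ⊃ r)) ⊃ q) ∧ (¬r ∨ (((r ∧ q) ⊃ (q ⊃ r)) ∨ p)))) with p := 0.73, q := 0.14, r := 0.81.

(r ∧ p) = min(0.81, 0.73) = 0.73
(r ⊃ r): min(1, 1 − 0.81 + 0.81) = 1
((r ∧ p) ⊃ (r ⊃ r)): min(1, 1 − 0.73 + 1) = 1
(((r ∧ p) ⊃ (r ⊃ r)) ⊃ q): min(1, 1 − 1 + 0.14) = 0.14
¬r: Łukasiewicz ¬ gives 1 − 0.81 = 0.19
(r ∧ q) = min(0.81, 0.14) = 0.14
(q ⊃ r): min(1, 1 − 0.14 + 0.81) = 1
((r ∧ q) ⊃ (q ⊃ r)): min(1, 1 − 0.14 + 1) = 1
(((r ∧ q) ⊃ (q ⊃ r)) ∨ p) = max(1, 0.73) = 1
(¬r ∨ (((r ∧ q) ⊃ (q ⊃ r)) ∨ p)) = max(0.19, 1) = 1
((((r ∧ p) ⊃ (r ⊃ r)) ⊃ q) ∧ (¬r ∨ (((r ∧ q) ⊃ (q ⊃ r)) ∨ p))) = min(0.14, 1) = 0.14
(p ⊃ ((((r ∧ p) ⊃ (r ⊃ r)) ⊃ q) ∧ (¬r ∨ (((r ∧ q) ⊃ (q ⊃ r)) ∨ p)))): min(1, 1 − 0.73 + 0.14) = 0.41

0.41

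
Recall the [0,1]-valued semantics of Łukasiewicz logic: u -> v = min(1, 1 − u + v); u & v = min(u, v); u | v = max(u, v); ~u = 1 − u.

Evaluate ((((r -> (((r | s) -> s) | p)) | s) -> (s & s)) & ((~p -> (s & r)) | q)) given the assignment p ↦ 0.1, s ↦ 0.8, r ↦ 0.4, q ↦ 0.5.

(r | s) = max(0.4, 0.8) = 0.8
((r | s) -> s): min(1, 1 − 0.8 + 0.8) = 1
(((r | s) -> s) | p) = max(1, 0.1) = 1
(r -> (((r | s) -> s) | p)): min(1, 1 − 0.4 + 1) = 1
((r -> (((r | s) -> s) | p)) | s) = max(1, 0.8) = 1
(s & s) = min(0.8, 0.8) = 0.8
(((r -> (((r | s) -> s) | p)) | s) -> (s & s)): min(1, 1 − 1 + 0.8) = 0.8
~p: Łukasiewicz ¬ gives 1 − 0.1 = 0.9
(s & r) = min(0.8, 0.4) = 0.4
(~p -> (s & r)): min(1, 1 − 0.9 + 0.4) = 0.5
((~p -> (s & r)) | q) = max(0.5, 0.5) = 0.5
((((r -> (((r | s) -> s) | p)) | s) -> (s & s)) & ((~p -> (s & r)) | q)) = min(0.8, 0.5) = 0.5

0.50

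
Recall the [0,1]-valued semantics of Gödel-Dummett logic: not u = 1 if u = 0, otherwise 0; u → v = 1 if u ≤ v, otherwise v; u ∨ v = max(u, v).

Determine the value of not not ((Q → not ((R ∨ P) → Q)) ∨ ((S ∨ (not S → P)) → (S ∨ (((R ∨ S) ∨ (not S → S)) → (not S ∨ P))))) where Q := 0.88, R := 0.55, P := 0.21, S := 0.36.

(R ∨ P) = max(0.55, 0.21) = 0.55
((R ∨ P) → Q): 0.55 ≤ 0.88, so result = 1
not ((R ∨ P) → Q): Gödel ¬ of 1 = 0 (operand ≠ 0)
(Q → not ((R ∨ P) → Q)): 0.88 > 0, so result = 0
not S: Gödel ¬ of 0.36 = 0 (operand ≠ 0)
(not S → P): 0 ≤ 0.21, so result = 1
(S ∨ (not S → P)) = max(0.36, 1) = 1
(R ∨ S) = max(0.55, 0.36) = 0.55
not S: Gödel ¬ of 0.36 = 0 (operand ≠ 0)
(not S → S): 0 ≤ 0.36, so result = 1
((R ∨ S) ∨ (not S → S)) = max(0.55, 1) = 1
not S: Gödel ¬ of 0.36 = 0 (operand ≠ 0)
(not S ∨ P) = max(0, 0.21) = 0.21
(((R ∨ S) ∨ (not S → S)) → (not S ∨ P)): 1 > 0.21, so result = 0.21
(S ∨ (((R ∨ S) ∨ (not S → S)) → (not S ∨ P))) = max(0.36, 0.21) = 0.36
((S ∨ (not S → P)) → (S ∨ (((R ∨ S) ∨ (not S → S)) → (not S ∨ P)))): 1 > 0.36, so result = 0.36
((Q → not ((R ∨ P) → Q)) ∨ ((S ∨ (not S → P)) → (S ∨ (((R ∨ S) ∨ (not S → S)) → (not S ∨ P))))) = max(0, 0.36) = 0.36
not ((Q → not ((R ∨ P) → Q)) ∨ ((S ∨ (not S → P)) → (S ∨ (((R ∨ S) ∨ (not S → S)) → (not S ∨ P))))): Gödel ¬ of 0.36 = 0 (operand ≠ 0)
not not ((Q → not ((R ∨ P) → Q)) ∨ ((S ∨ (not S → P)) → (S ∨ (((R ∨ S) ∨ (not S → S)) → (not S ∨ P))))): Gödel ¬ of 0 = 1 (operand is 0)

1.00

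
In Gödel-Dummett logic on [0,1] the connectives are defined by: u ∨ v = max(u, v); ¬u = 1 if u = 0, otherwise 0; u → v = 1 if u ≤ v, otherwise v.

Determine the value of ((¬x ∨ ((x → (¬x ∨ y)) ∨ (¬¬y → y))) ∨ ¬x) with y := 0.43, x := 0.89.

0.43

¬x: Gödel ¬ of 0.89 = 0 (operand ≠ 0)
¬x: Gödel ¬ of 0.89 = 0 (operand ≠ 0)
(¬x ∨ y) = max(0, 0.43) = 0.43
(x → (¬x ∨ y)): 0.89 > 0.43, so result = 0.43
¬y: Gödel ¬ of 0.43 = 0 (operand ≠ 0)
¬¬y: Gödel ¬ of 0 = 1 (operand is 0)
(¬¬y → y): 1 > 0.43, so result = 0.43
((x → (¬x ∨ y)) ∨ (¬¬y → y)) = max(0.43, 0.43) = 0.43
(¬x ∨ ((x → (¬x ∨ y)) ∨ (¬¬y → y))) = max(0, 0.43) = 0.43
¬x: Gödel ¬ of 0.89 = 0 (operand ≠ 0)
((¬x ∨ ((x → (¬x ∨ y)) ∨ (¬¬y → y))) ∨ ¬x) = max(0.43, 0) = 0.43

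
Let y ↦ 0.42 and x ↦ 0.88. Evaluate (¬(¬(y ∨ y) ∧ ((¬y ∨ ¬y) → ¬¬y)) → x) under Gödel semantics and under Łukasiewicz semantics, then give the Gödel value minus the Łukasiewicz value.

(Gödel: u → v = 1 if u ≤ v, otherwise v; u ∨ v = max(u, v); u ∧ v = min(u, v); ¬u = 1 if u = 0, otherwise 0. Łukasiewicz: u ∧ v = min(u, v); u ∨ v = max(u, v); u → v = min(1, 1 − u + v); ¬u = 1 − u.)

Gödel evaluation:
  (y ∨ y) = max(0.42, 0.42) = 0.42
  ¬(y ∨ y): Gödel ¬ of 0.42 = 0 (operand ≠ 0)
  ¬y: Gödel ¬ of 0.42 = 0 (operand ≠ 0)
  ¬y: Gödel ¬ of 0.42 = 0 (operand ≠ 0)
  (¬y ∨ ¬y) = max(0, 0) = 0
  ¬y: Gödel ¬ of 0.42 = 0 (operand ≠ 0)
  ¬¬y: Gödel ¬ of 0 = 1 (operand is 0)
  ((¬y ∨ ¬y) → ¬¬y): 0 ≤ 1, so result = 1
  (¬(y ∨ y) ∧ ((¬y ∨ ¬y) → ¬¬y)) = min(0, 1) = 0
  ¬(¬(y ∨ y) ∧ ((¬y ∨ ¬y) → ¬¬y)): Gödel ¬ of 0 = 1 (operand is 0)
  (¬(¬(y ∨ y) ∧ ((¬y ∨ ¬y) → ¬¬y)) → x): 1 > 0.88, so result = 0.88
  Gödel value = 0.88
Łukasiewicz evaluation:
  (y ∨ y) = max(0.42, 0.42) = 0.42
  ¬(y ∨ y): Łukasiewicz ¬ gives 1 − 0.42 = 0.58
  ¬y: Łukasiewicz ¬ gives 1 − 0.42 = 0.58
  ¬y: Łukasiewicz ¬ gives 1 − 0.42 = 0.58
  (¬y ∨ ¬y) = max(0.58, 0.58) = 0.58
  ¬y: Łukasiewicz ¬ gives 1 − 0.42 = 0.58
  ¬¬y: Łukasiewicz ¬ gives 1 − 0.58 = 0.42
  ((¬y ∨ ¬y) → ¬¬y): min(1, 1 − 0.58 + 0.42) = 0.84
  (¬(y ∨ y) ∧ ((¬y ∨ ¬y) → ¬¬y)) = min(0.58, 0.84) = 0.58
  ¬(¬(y ∨ y) ∧ ((¬y ∨ ¬y) → ¬¬y)): Łukasiewicz ¬ gives 1 − 0.58 = 0.42
  (¬(¬(y ∨ y) ∧ ((¬y ∨ ¬y) → ¬¬y)) → x): min(1, 1 − 0.42 + 0.88) = 1
  Łukasiewicz value = 1
Difference: 0.88 − 1 = -0.12

-0.12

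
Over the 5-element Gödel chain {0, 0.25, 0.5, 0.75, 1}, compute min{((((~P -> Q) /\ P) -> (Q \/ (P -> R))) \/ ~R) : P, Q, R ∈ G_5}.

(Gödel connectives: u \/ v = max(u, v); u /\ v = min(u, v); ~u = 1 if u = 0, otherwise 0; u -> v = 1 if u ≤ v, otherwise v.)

The minimum is attained at P = 0.5, Q = 0, R = 0.25:
  ~P: Gödel ¬ of 0.5 = 0 (operand ≠ 0)
  (~P -> Q): 0 ≤ 0, so result = 1
  ((~P -> Q) /\ P) = min(1, 0.5) = 0.5
  (P -> R): 0.5 > 0.25, so result = 0.25
  (Q \/ (P -> R)) = max(0, 0.25) = 0.25
  (((~P -> Q) /\ P) -> (Q \/ (P -> R))): 0.5 > 0.25, so result = 0.25
  ~R: Gödel ¬ of 0.25 = 0 (operand ≠ 0)
  ((((~P -> Q) /\ P) -> (Q \/ (P -> R))) \/ ~R) = max(0.25, 0) = 0.25
Checking all 125 assignments confirms none give a value below 0.25.

0.25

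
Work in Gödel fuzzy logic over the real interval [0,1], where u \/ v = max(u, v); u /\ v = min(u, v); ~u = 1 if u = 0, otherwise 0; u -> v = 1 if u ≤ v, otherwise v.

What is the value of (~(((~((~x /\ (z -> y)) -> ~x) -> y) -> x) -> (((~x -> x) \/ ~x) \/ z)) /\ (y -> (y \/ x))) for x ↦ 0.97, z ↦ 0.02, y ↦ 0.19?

0.00

~x: Gödel ¬ of 0.97 = 0 (operand ≠ 0)
(z -> y): 0.02 ≤ 0.19, so result = 1
(~x /\ (z -> y)) = min(0, 1) = 0
~x: Gödel ¬ of 0.97 = 0 (operand ≠ 0)
((~x /\ (z -> y)) -> ~x): 0 ≤ 0, so result = 1
~((~x /\ (z -> y)) -> ~x): Gödel ¬ of 1 = 0 (operand ≠ 0)
(~((~x /\ (z -> y)) -> ~x) -> y): 0 ≤ 0.19, so result = 1
((~((~x /\ (z -> y)) -> ~x) -> y) -> x): 1 > 0.97, so result = 0.97
~x: Gödel ¬ of 0.97 = 0 (operand ≠ 0)
(~x -> x): 0 ≤ 0.97, so result = 1
~x: Gödel ¬ of 0.97 = 0 (operand ≠ 0)
((~x -> x) \/ ~x) = max(1, 0) = 1
(((~x -> x) \/ ~x) \/ z) = max(1, 0.02) = 1
(((~((~x /\ (z -> y)) -> ~x) -> y) -> x) -> (((~x -> x) \/ ~x) \/ z)): 0.97 ≤ 1, so result = 1
~(((~((~x /\ (z -> y)) -> ~x) -> y) -> x) -> (((~x -> x) \/ ~x) \/ z)): Gödel ¬ of 1 = 0 (operand ≠ 0)
(y \/ x) = max(0.19, 0.97) = 0.97
(y -> (y \/ x)): 0.19 ≤ 0.97, so result = 1
(~(((~((~x /\ (z -> y)) -> ~x) -> y) -> x) -> (((~x -> x) \/ ~x) \/ z)) /\ (y -> (y \/ x))) = min(0, 1) = 0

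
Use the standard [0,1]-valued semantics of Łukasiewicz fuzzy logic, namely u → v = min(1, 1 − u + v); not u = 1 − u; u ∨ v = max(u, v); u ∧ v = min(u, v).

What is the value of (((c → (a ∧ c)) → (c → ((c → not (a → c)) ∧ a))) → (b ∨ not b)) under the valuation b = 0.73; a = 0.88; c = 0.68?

(a ∧ c) = min(0.88, 0.68) = 0.68
(c → (a ∧ c)): min(1, 1 − 0.68 + 0.68) = 1
(a → c): min(1, 1 − 0.88 + 0.68) = 0.8
not (a → c): Łukasiewicz ¬ gives 1 − 0.8 = 0.2
(c → not (a → c)): min(1, 1 − 0.68 + 0.2) = 0.52
((c → not (a → c)) ∧ a) = min(0.52, 0.88) = 0.52
(c → ((c → not (a → c)) ∧ a)): min(1, 1 − 0.68 + 0.52) = 0.84
((c → (a ∧ c)) → (c → ((c → not (a → c)) ∧ a))): min(1, 1 − 1 + 0.84) = 0.84
not b: Łukasiewicz ¬ gives 1 − 0.73 = 0.27
(b ∨ not b) = max(0.73, 0.27) = 0.73
(((c → (a ∧ c)) → (c → ((c → not (a → c)) ∧ a))) → (b ∨ not b)): min(1, 1 − 0.84 + 0.73) = 0.89

0.89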